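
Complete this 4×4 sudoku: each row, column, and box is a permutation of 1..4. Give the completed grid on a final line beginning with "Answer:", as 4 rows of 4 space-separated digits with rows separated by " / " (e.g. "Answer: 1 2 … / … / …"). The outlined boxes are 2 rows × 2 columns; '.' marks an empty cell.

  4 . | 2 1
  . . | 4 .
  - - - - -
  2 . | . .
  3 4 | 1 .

Step 1. [r2c2∈{1,2,3}] in row 2, 2 fits only at r2c2. So r2c2=2.
Step 2. [r3c3∈{3}] r3c3's peers cover all but 3 ⇒ r3c3=3.
Step 3. [r4c4∈{2}] r4c4 has the single candidate 2. So r4c4=2.
Step 4. [r1c2∈{3}] only 3 remains possible at r1c2, so r1c2=3.
Step 5. [r2c4∈{3}] nothing but 3 survives at r2c4. So r2c4=3.
Step 6. [r2c1∈{1}] r2c1 is down to just 1. So r2c1=1.
Step 7. [r3c2∈{1}] r3c2 is down to just 1 ⇒ r3c2=1.
Step 8. [r3c4∈{4}] r3c4 has the single candidate 4. So r3c4=4.

Answer: 4 3 2 1 / 1 2 4 3 / 2 1 3 4 / 3 4 1 2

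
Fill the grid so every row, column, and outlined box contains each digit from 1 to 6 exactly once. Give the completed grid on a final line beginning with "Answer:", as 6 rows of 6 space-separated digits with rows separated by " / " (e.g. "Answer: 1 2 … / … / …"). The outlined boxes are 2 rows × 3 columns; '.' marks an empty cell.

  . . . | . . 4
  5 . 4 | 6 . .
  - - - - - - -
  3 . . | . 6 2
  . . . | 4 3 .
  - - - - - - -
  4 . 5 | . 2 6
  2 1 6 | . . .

Step 1. [r1c3∈{1,2,3}] 3 has one home in col 3: r1c3. So r1c3=3.
Step 2. [r1c1∈{1,6}] 1 has one home in box 1: r1c1 ⇒ r1c1=1.
Step 3. [r2c6∈{1,3}] r2c6 is the only open cell in row 2 admitting 3. So r2c6=3.
Step 4. [r4c6∈{1,5}] in col 6, 1 fits only at r4c6, so r4c6=1.
Step 5. [r3c4∈{5}] r3c4 is down to just 5 ⇒ r3c4=5.
Step 6. [r4c2∈{2,5,6}] row 4 places 5 nowhere but r4c2 ⇒ r4c2=5.
Step 7. [r1c5∈{5}] nothing but 5 survives at r1c5. So r1c5=5.
Step 8. [r2c2∈{2}] r2c2's peers cover all but 2 ⇒ r2c2=2.
Step 9. [r5c4∈{1,3}] r5c4 is the only open cell in row 5 admitting 1 ⇒ r5c4=1.
Step 10. [r4c1∈{6}] nothing but 6 survives at r4c1 ⇒ r4c1=6.
Step 11. [r3c2∈{4}] r3c2's peers cover all but 4 ⇒ r3c2=4.
Step 12. [r1c4∈{2}] r1c4's peers cover all but 2, so r1c4=2.
Step 13. [r2c5∈{1}] r2c5 has the single candidate 1. So r2c5=1.
Step 14. [r6c5∈{4}] r6c5 has the single candidate 4. So r6c5=4.
Step 15. [r3c3∈{1}] only 1 remains possible at r3c3, so r3c3=1.
Step 16. [r1c2∈{6}] r1c2 is down to just 6, so r1c2=6.
Step 17. [r6c6∈{5}] nothing but 5 survives at r6c6 ⇒ r6c6=5.
Step 18. [r4c3∈{2}] r4c3 has the single candidate 2, so r4c3=2.
Step 19. [r5c2∈{3}] r5c2 is down to just 3. So r5c2=3.
Step 20. [r6c4∈{3}] r6c4 has the single candidate 3 ⇒ r6c4=3.

Answer: 1 6 3 2 5 4 / 5 2 4 6 1 3 / 3 4 1 5 6 2 / 6 5 2 4 3 1 / 4 3 5 1 2 6 / 2 1 6 3 4 5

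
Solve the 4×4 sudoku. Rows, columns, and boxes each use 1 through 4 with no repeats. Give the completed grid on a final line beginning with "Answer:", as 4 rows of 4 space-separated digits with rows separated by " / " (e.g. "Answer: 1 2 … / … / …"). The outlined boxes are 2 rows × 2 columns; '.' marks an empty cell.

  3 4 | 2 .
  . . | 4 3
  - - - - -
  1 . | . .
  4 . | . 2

Step 1. [r3c2∈{2,3}] in row 3, 2 fits only at r3c2. So r3c2=2.
Step 2. [r4c2∈{3}] r4c2's peers cover all but 3 ⇒ r4c2=3.
Step 3. [r3c3∈{3}] r3c3 has the single candidate 3. So r3c3=3.
Step 4. [r2c2∈{1}] r2c2's peers cover all but 1. So r2c2=1.
Step 5. [r3c4∈{4}] r3c4 is down to just 4. So r3c4=4.
Step 6. [r1c4∈{1}] r1c4's peers cover all but 1. So r1c4=1.
Step 7. [r4c3∈{1}] r4c3 has the single candidate 1 ⇒ r4c3=1.
Step 8. [r2c1∈{2}] r2c1's peers cover all but 2 ⇒ r2c1=2.

Answer: 3 4 2 1 / 2 1 4 3 / 1 2 3 4 / 4 3 1 2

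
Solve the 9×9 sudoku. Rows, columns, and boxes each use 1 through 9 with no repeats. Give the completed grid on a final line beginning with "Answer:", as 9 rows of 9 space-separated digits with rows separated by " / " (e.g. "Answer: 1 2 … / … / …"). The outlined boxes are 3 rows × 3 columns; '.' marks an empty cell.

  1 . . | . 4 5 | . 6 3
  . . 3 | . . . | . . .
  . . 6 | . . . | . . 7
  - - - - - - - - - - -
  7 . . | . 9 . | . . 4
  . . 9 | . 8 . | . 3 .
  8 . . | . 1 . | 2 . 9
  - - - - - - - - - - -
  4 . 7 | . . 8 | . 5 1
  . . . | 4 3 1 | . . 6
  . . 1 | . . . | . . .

Step 1. [r3c5∈{2}] r3c5 has the single candidate 2 ⇒ r3c5=2.
Step 2. [r9c1∈{2,3,5,6,9}] in col 1, 3 fits only at r9c1, so r9c1=3.
Step 3. [r5c1∈{2,5,6}] 6 has one home in col 1: r5c1. So r5c1=6.
Step 4. [r7c5∈{6}] r7c5's peers cover all but 6 ⇒ r7c5=6.
Step 5. [r5c9∈{5}] r5c9 has the single candidate 5, so r5c9=5.
Step 6. [r2c5∈{7}] r2c5 has the single candidate 7. So r2c5=7.
Step 7. [r6c8∈{7}] nothing but 7 survives at r6c8. So r6c8=7.
Step 8. [r5c7∈{1}] r5c7 has the single candidate 1. So r5c7=1.
Step 9. [r4c8∈{8}] only 8 remains possible at r4c8, so r4c8=8.
Step 10. [r9c2∈{2,5,6,8,9}] r9c2 is the only open cell in row 9 admitting 6, so r9c2=6.
Step 11. [r6c3∈{4,5}] across col 3, 4 lands solely at r6c3, so r6c3=4.
Step 12. [r5c2∈{2}] r5c2 is down to just 2. So r5c2=2.
Step 13. [r7c2∈{9}] r7c2 has the single candidate 9 ⇒ r7c2=9.
Step 14. [r4c3∈{5}] r4c3's peers cover all but 5, so r4c3=5.
Step 15. [r7c4∈{2}] r7c4 is down to just 2, so r7c4=2.
Step 16. [r1c3∈{2,8}] in row 1, 2 fits only at r1c3 ⇒ r1c3=2.
Step 17. [r8c7∈{7,8,9}] in row 8, 7 fits only at r8c7. So r8c7=7.
Step 18. [r8c8∈{2,9}] row 8 places 9 nowhere but r8c8 ⇒ r8c8=9.
Step 19. [r6c2∈{3}] r6c2 is down to just 3, so r6c2=3.
Step 20. [r6c6∈{6}] nothing but 6 survives at r6c6 ⇒ r6c6=6.
Step 21. [r2c6∈{9}] nothing but 9 survives at r2c6, so r2c6=9.
Step 22. [r2c1∈{5}] r2c1 is down to just 5 ⇒ r2c1=5.
Step 23. [r1c4∈{8}] r1c4 is down to just 8, so r1c4=8.
Step 24. [r3c7∈{4,5,8,9}] row 3 places 5 nowhere but r3c7. So r3c7=5.
Step 25. [r3c2∈{4,8}] r3c2 is the only open cell in row 3 admitting 8. So r3c2=8.
Step 26. [r3c8∈{1,4}] r3c8 is the only open cell in row 3 admitting 4. So r3c8=4.
Step 27. [r4c4∈{3}] nothing but 3 survives at r4c4 ⇒ r4c4=3.
Step 28. [r5c4∈{7}] r5c4 is down to just 7. So r5c4=7.
Step 29. [r2c7∈{8}] r2c7 has the single candidate 8, so r2c7=8.
Step 30. [r9c8∈{2}] r9c8 is down to just 2 ⇒ r9c8=2.
Step 31. [r2c8∈{1}] r2c8 has the single candidate 1, so r2c8=1.
Step 32. [r9c4∈{5,9}] across row 9, 9 lands solely at r9c4, so r9c4=9.
Step 33. [r4c6∈{2}] r4c6's peers cover all but 2, so r4c6=2.
Step 34. [r9c6∈{7}] nothing but 7 survives at r9c6, so r9c6=7.
Step 35. [r3c6∈{3}] r3c6's peers cover all but 3, so r3c6=3.
Step 36. [r3c1∈{9}] r3c1 is down to just 9, so r3c1=9.
Step 37. [r2c9∈{2}] only 2 remains possible at r2c9, so r2c9=2.
Step 38. [r8c1∈{2}] only 2 remains possible at r8c1 ⇒ r8c1=2.
Step 39. [r7c7∈{3}] r7c7's peers cover all but 3 ⇒ r7c7=3.
Step 40. [r2c4∈{6}] only 6 remains possible at r2c4. So r2c4=6.
Step 41. [r1c7∈{9}] only 9 remains possible at r1c7. So r1c7=9.
Step 42. [r6c4∈{5}] r6c4 is down to just 5. So r6c4=5.
Step 43. [r4c7∈{6}] r4c7's peers cover all but 6, so r4c7=6.
Step 44. [r2c2∈{4}] nothing but 4 survives at r2c2 ⇒ r2c2=4.
Step 45. [r9c9∈{8}] r9c9's peers cover all but 8, so r9c9=8.
Step 46. [r8c2∈{5}] nothing but 5 survives at r8c2 ⇒ r8c2=5.
Step 47. [r1c2∈{7}] only 7 remains possible at r1c2. So r1c2=7.
Step 48. [r5c6∈{4}] only 4 remains possible at r5c6, so r5c6=4.
Step 49. [r9c5∈{5}] r9c5 has the single candidate 5, so r9c5=5.
Step 50. [r3c4∈{1}] nothing but 1 survives at r3c4, so r3c4=1.
Step 51. [r8c3∈{8}] nothing but 8 survives at r8c3, so r8c3=8.
Step 52. [r4c2∈{1}] nothing but 1 survives at r4c2, so r4c2=1.
Step 53. [r9c7∈{4}] r9c7 has the single candidate 4, so r9c7=4.

Answer: 1 7 2 8 4 5 9 6 3 / 5 4 3 6 7 9 8 1 2 / 9 8 6 1 2 3 5 4 7 / 7 1 5 3 9 2 6 8 4 / 6 2 9 7 8 4 1 3 5 / 8 3 4 5 1 6 2 7 9 / 4 9 7 2 6 8 3 5 1 / 2 5 8 4 3 1 7 9 6 / 3 6 1 9 5 7 4 2 8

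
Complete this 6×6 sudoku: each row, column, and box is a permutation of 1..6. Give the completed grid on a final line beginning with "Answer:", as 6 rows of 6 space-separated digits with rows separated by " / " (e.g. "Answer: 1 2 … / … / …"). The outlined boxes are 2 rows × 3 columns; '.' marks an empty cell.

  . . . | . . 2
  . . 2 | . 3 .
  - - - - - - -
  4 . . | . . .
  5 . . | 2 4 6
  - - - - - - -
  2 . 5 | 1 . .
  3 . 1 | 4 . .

Step 1. [r6c2∈{6}] r6c2 has the single candidate 6. So r6c2=6.
Step 2. [r4c3∈{3}] r4c3 is down to just 3, so r4c3=3.
Step 3. [r2c6∈{1,4,5}] r2c6 is the only open cell in col 6 admitting 4. So r2c6=4.
Step 4. [r1c5∈{1,5,6}] box 2 places 1 nowhere but r1c5, so r1c5=1.
Step 5. [r3c6∈{1,3,5}] r3c6 is the only open cell in col 6 admitting 1. So r3c6=1.
Step 6. [r1c1∈{6}] r1c1 has the single candidate 6, so r1c1=6.
Step 7. [r1c4∈{5}] nothing but 5 survives at r1c4, so r1c4=5.
Step 8. [r2c1∈{1}] r2c1 has the single candidate 1, so r2c1=1.
Step 9. [r3c5∈{5}] r3c5's peers cover all but 5. So r3c5=5.
Step 10. [r5c2∈{4}] r5c2 has the single candidate 4. So r5c2=4.
Step 11. [r1c3∈{4}] r1c3 is down to just 4, so r1c3=4.
Step 12. [r3c3∈{6}] r3c3 has the single candidate 6, so r3c3=6.
Step 13. [r4c2∈{1}] r4c2 is down to just 1 ⇒ r4c2=1.
Step 14. [r2c2∈{5}] nothing but 5 survives at r2c2. So r2c2=5.
Step 15. [r5c5∈{6}] only 6 remains possible at r5c5 ⇒ r5c5=6.
Step 16. [r3c4∈{3}] only 3 remains possible at r3c4 ⇒ r3c4=3.
Step 17. [r6c6∈{5}] only 5 remains possible at r6c6 ⇒ r6c6=5.
Step 18. [r3c2∈{2}] only 2 remains possible at r3c2. So r3c2=2.
Step 19. [r1c2∈{3}] only 3 remains possible at r1c2 ⇒ r1c2=3.
Step 20. [r5c6∈{3}] r5c6 is down to just 3, so r5c6=3.
Step 21. [r2c4∈{6}] only 6 remains possible at r2c4, so r2c4=6.
Step 22. [r6c5∈{2}] r6c5 has the single candidate 2, so r6c5=2.

Answer: 6 3 4 5 1 2 / 1 5 2 6 3 4 / 4 2 6 3 5 1 / 5 1 3 2 4 6 / 2 4 5 1 6 3 / 3 6 1 4 2 5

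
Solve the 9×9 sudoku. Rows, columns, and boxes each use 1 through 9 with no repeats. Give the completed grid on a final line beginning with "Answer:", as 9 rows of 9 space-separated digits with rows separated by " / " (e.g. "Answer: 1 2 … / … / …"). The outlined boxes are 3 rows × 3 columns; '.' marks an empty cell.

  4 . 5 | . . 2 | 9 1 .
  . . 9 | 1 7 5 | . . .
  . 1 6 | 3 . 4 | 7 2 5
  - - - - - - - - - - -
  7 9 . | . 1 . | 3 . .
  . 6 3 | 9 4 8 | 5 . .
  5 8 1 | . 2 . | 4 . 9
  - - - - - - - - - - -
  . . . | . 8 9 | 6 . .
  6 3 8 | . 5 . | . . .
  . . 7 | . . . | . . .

Step 1. [r1c9∈{3,6,8}] across row 1, 3 lands solely at r1c9, so r1c9=3.
Step 2. [r4c6∈{6}] r4c6 is down to just 6, so r4c6=6.
Step 3. [r5c9∈{1,2,7}] across row 5, 1 lands solely at r5c9. So r5c9=1.
Step 4. [r4c9∈{2,8}] box 6 places 2 nowhere but r4c9 ⇒ r4c9=2.
Step 5. [r7c3∈{2,4}] in col 3, 2 fits only at r7c3, so r7c3=2.
Step 6. [r2c7∈{8}] r2c7 is down to just 8, so r2c7=8.
Step 7. [r6c4∈{7}] only 7 remains possible at r6c4 ⇒ r6c4=7.
Step 8. [r7c4∈{4}] nothing but 4 survives at r7c4. So r7c4=4.
Step 9. [r8c6∈{1,7}] r8c6 is the only open cell in col 6 admitting 7 ⇒ r8c6=7.
Step 10. [r8c9∈{4}] r8c9's peers cover all but 4 ⇒ r8c9=4.
Step 11. [r9c6∈{1,3}] col 6 places 1 nowhere but r9c6, so r9c6=1.
Step 12. [r7c8∈{3,5,7}] across row 7, 3 lands solely at r7c8 ⇒ r7c8=3.
Step 13. [r9c8∈{5,8,9}] r9c8 is the only open cell in col 8 admitting 5, so r9c8=5.
Step 14. [r9c7∈{2}] r9c7 is down to just 2, so r9c7=2.
Step 15. [r1c5∈{6}] r1c5 has the single candidate 6, so r1c5=6.
Step 16. [r2c2∈{2}] r2c2 is down to just 2, so r2c2=2.
Step 17. [r6c8∈{6}] r6c8 is down to just 6, so r6c8=6.
Step 18. [r9c4∈{6}] r9c4 is down to just 6, so r9c4=6.
Step 19. [r9c2∈{4}] nothing but 4 survives at r9c2. So r9c2=4.
Step 20. [r7c2∈{5}] r7c2 has the single candidate 5 ⇒ r7c2=5.
Step 21. [r7c1∈{1}] r7c1's peers cover all but 1. So r7c1=1.
Step 22. [r7c9∈{7}] r7c9 is down to just 7 ⇒ r7c9=7.
Step 23. [r2c8∈{4}] nothing but 4 survives at r2c8 ⇒ r2c8=4.
Step 24. [r8c4∈{2}] only 2 remains possible at r8c4 ⇒ r8c4=2.
Step 25. [r8c7∈{1}] r8c7 is down to just 1, so r8c7=1.
Step 26. [r2c1∈{3}] r2c1 has the single candidate 3 ⇒ r2c1=3.
Step 27. [r9c1∈{9}] r9c1 has the single candidate 9, so r9c1=9.
Step 28. [r4c8∈{8}] nothing but 8 survives at r4c8, so r4c8=8.
Step 29. [r3c1∈{8}] r3c1's peers cover all but 8. So r3c1=8.
Step 30. [r2c9∈{6}] nothing but 6 survives at r2c9. So r2c9=6.
Step 31. [r4c3∈{4}] r4c3's peers cover all but 4 ⇒ r4c3=4.
Step 32. [r8c8∈{9}] nothing but 9 survives at r8c8 ⇒ r8c8=9.
Step 33. [r5c8∈{7}] r5c8 is down to just 7 ⇒ r5c8=7.
Step 34. [r1c4∈{8}] r1c4 has the single candidate 8 ⇒ r1c4=8.
Step 35. [r6c6∈{3}] r6c6 is down to just 3. So r6c6=3.
Step 36. [r9c9∈{8}] r9c9's peers cover all but 8, so r9c9=8.
Step 37. [r5c1∈{2}] r5c1's peers cover all but 2 ⇒ r5c1=2.
Step 38. [r1c2∈{7}] r1c2 has the single candidate 7 ⇒ r1c2=7.
Step 39. [r9c5∈{3}] only 3 remains possible at r9c5 ⇒ r9c5=3.
Step 40. [r3c5∈{9}] r3c5's peers cover all but 9 ⇒ r3c5=9.
Step 41. [r4c4∈{5}] r4c4 has the single candidate 5 ⇒ r4c4=5.

Answer: 4 7 5 8 6 2 9 1 3 / 3 2 9 1 7 5 8 4 6 / 8 1 6 3 9 4 7 2 5 / 7 9 4 5 1 6 3 8 2 / 2 6 3 9 4 8 5 7 1 / 5 8 1 7 2 3 4 6 9 / 1 5 2 4 8 9 6 3 7 / 6 3 8 2 5 7 1 9 4 / 9 4 7 6 3 1 2 5 8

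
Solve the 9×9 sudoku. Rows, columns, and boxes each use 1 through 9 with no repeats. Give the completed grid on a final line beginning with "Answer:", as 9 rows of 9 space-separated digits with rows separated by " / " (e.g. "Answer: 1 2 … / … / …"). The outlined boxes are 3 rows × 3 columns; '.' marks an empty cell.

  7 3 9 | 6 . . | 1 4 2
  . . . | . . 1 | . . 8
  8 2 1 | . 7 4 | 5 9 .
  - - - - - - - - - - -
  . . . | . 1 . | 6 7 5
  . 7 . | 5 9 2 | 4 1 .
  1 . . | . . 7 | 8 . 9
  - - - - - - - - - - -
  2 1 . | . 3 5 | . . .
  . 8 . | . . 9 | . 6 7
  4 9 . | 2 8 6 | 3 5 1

Step 1. [r4c2∈{4}] nothing but 4 survives at r4c2, so r4c2=4.
Step 2. [r4c6∈{3,8}] 3 has one home in col 6: r4c6, so r4c6=3.
Step 3. [r5c9∈{3}] only 3 remains possible at r5c9. So r5c9=3.
Step 4. [r6c3∈{2,3,5,6}] across row 6, 3 lands solely at r6c3. So r6c3=3.
Step 5. [r5c1∈{6}] r5c1 is down to just 6 ⇒ r5c1=6.
Step 6. [r2c1∈{5}] r2c1 has the single candidate 5. So r2c1=5.
Step 7. [r6c4∈{4}] r6c4's peers cover all but 4 ⇒ r6c4=4.
Step 8. [r7c3∈{6,7}] 6 has one home in row 7: r7c3. So r7c3=6.
Step 9. [r3c4∈{3}] r3c4 has the single candidate 3 ⇒ r3c4=3.
Step 10. [r4c4∈{8}] nothing but 8 survives at r4c4. So r4c4=8.
Step 11. [r6c8∈{2}] r6c8 is down to just 2, so r6c8=2.
Step 12. [r2c5∈{2}] r2c5's peers cover all but 2, so r2c5=2.
Step 13. [r1c5∈{5}] nothing but 5 survives at r1c5, so r1c5=5.
Step 14. [r8c4∈{1}] r8c4's peers cover all but 1. So r8c4=1.
Step 15. [r8c7∈{2}] r8c7 is down to just 2. So r8c7=2.
Step 16. [r9c3∈{7}] only 7 remains possible at r9c3 ⇒ r9c3=7.
Step 17. [r6c5∈{6}] r6c5's peers cover all but 6 ⇒ r6c5=6.
Step 18. [r8c3∈{5}] r8c3 has the single candidate 5, so r8c3=5.
Step 19. [r7c4∈{7}] r7c4 is down to just 7 ⇒ r7c4=7.
Step 20. [r7c7∈{9}] r7c7 is down to just 9, so r7c7=9.
Step 21. [r3c9∈{6}] r3c9's peers cover all but 6. So r3c9=6.
Step 22. [r7c8∈{8}] r7c8 has the single candidate 8 ⇒ r7c8=8.
Step 23. [r2c8∈{3}] nothing but 3 survives at r2c8. So r2c8=3.
Step 24. [r7c9∈{4}] only 4 remains possible at r7c9. So r7c9=4.
Step 25. [r8c1∈{3}] r8c1 is down to just 3. So r8c1=3.
Step 26. [r2c2∈{6}] r2c2 is down to just 6. So r2c2=6.
Step 27. [r1c6∈{8}] r1c6 has the single candidate 8. So r1c6=8.
Step 28. [r2c3∈{4}] only 4 remains possible at r2c3, so r2c3=4.
Step 29. [r4c3∈{2}] r4c3 is down to just 2 ⇒ r4c3=2.
Step 30. [r4c1∈{9}] r4c1's peers cover all but 9. So r4c1=9.
Step 31. [r8c5∈{4}] only 4 remains possible at r8c5, so r8c5=4.
Step 32. [r2c4∈{9}] only 9 remains possible at r2c4 ⇒ r2c4=9.
Step 33. [r6c2∈{5}] only 5 remains possible at r6c2 ⇒ r6c2=5.
Step 34. [r2c7∈{7}] r2c7's peers cover all but 7 ⇒ r2c7=7.
Step 35. [r5c3∈{8}] r5c3's peers cover all but 8. So r5c3=8.

Answer: 7 3 9 6 5 8 1 4 2 / 5 6 4 9 2 1 7 3 8 / 8 2 1 3 7 4 5 9 6 / 9 4 2 8 1 3 6 7 5 / 6 7 8 5 9 2 4 1 3 / 1 5 3 4 6 7 8 2 9 / 2 1 6 7 3 5 9 8 4 / 3 8 5 1 4 9 2 6 7 / 4 9 7 2 8 6 3 5 1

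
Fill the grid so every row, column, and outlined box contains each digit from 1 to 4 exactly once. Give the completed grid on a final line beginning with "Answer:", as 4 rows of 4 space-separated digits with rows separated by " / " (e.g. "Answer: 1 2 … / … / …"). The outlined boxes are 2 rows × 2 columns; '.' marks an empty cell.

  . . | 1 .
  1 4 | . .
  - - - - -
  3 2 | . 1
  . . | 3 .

Step 1. [r1c4∈{2,3,4}] in row 1, 4 fits only at r1c4. So r1c4=4.
Step 2. [r2c4∈{2,3}] 3 has one home in row 2: r2c4. So r2c4=3.
Step 3. [r3c3∈{4}] nothing but 4 survives at r3c3 ⇒ r3c3=4.
Step 4. [r4c1∈{4}] r4c1 has the single candidate 4, so r4c1=4.
Step 5. [r4c2∈{1}] only 1 remains possible at r4c2. So r4c2=1.
Step 6. [r1c2∈{3}] r1c2 has the single candidate 3, so r1c2=3.
Step 7. [r1c1∈{2}] nothing but 2 survives at r1c1. So r1c1=2.
Step 8. [r4c4∈{2}] r4c4 is down to just 2. So r4c4=2.
Step 9. [r2c3∈{2}] only 2 remains possible at r2c3. So r2c3=2.

Answer: 2 3 1 4 / 1 4 2 3 / 3 2 4 1 / 4 1 3 2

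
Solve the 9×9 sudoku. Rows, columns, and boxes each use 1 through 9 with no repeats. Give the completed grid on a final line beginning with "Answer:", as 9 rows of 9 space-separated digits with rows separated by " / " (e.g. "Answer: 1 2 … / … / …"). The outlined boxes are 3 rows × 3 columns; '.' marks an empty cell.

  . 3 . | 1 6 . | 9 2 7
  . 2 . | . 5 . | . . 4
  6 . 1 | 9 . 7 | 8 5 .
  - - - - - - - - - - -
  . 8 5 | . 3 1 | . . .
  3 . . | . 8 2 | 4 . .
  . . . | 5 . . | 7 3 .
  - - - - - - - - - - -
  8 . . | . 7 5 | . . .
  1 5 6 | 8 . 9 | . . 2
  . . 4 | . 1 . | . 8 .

Step 1. [r7c2∈{9}] nothing but 9 survives at r7c2. So r7c2=9.
Step 2. [r9c9∈{3,5,6,9}] across row 9, 9 lands solely at r9c9. So r9c9=9.
Step 3. [r4c9∈{6}] r4c9's peers cover all but 6 ⇒ r4c9=6.
Step 4. [r8c5∈{4}] r8c5 has the single candidate 4. So r8c5=4.
Step 5. [r8c7∈{3}] r8c7's peers cover all but 3 ⇒ r8c7=3.
Step 6. [r7c9∈{1}] nothing but 1 survives at r7c9. So r7c9=1.
Step 7. [r7c7∈{6}] r7c7 has the single candidate 6, so r7c7=6.
Step 8. [r6c2∈{1,4,6}] r6c2 is the only open cell in row 6 admitting 1, so r6c2=1.
Step 9. [r6c6∈{4,6}] row 6 places 6 nowhere but r6c6 ⇒ r6c6=6.
Step 10. [r6c1∈{2,4,9}] in row 6, 4 fits only at r6c1, so r6c1=4.
Step 11. [r2c4∈{3}] nothing but 3 survives at r2c4. So r2c4=3.
Step 12. [r6c3∈{2,9}] r6c3 is the only open cell in row 6 admitting 2 ⇒ r6c3=2.
Step 13. [r5c4∈{7}] nothing but 7 survives at r5c4, so r5c4=7.
Step 14. [r4c1∈{7,9}] 7 has one home in row 4: r4c1 ⇒ r4c1=7.
Step 15. [r5c3∈{9}] r5c3's peers cover all but 9, so r5c3=9.
Step 16. [r2c6∈{8}] r2c6's peers cover all but 8, so r2c6=8.
Step 17. [r9c1∈{2}] only 2 remains possible at r9c1. So r9c1=2.
Step 18. [r2c8∈{1,6}] 6 has one home in row 2: r2c8. So r2c8=6.
Step 19. [r4c7∈{2}] r4c7 is down to just 2. So r4c7=2.
Step 20. [r7c8∈{4}] r7c8 is down to just 4 ⇒ r7c8=4.
Step 21. [r9c2∈{7}] r9c2 is down to just 7 ⇒ r9c2=7.
Step 22. [r4c8∈{9}] r4c8 is down to just 9, so r4c8=9.
Step 23. [r5c9∈{5}] r5c9 is down to just 5. So r5c9=5.
Step 24. [r1c6∈{4}] r1c6's peers cover all but 4 ⇒ r1c6=4.
Step 25. [r7c4∈{2}] only 2 remains possible at r7c4. So r7c4=2.
Step 26. [r6c5∈{9}] r6c5 has the single candidate 9, so r6c5=9.
Step 27. [r7c3∈{3}] r7c3's peers cover all but 3. So r7c3=3.
Step 28. [r1c3∈{8}] nothing but 8 survives at r1c3 ⇒ r1c3=8.
Step 29. [r3c5∈{2}] only 2 remains possible at r3c5 ⇒ r3c5=2.
Step 30. [r5c2∈{6}] only 6 remains possible at r5c2. So r5c2=6.
Step 31. [r1c1∈{5}] nothing but 5 survives at r1c1. So r1c1=5.
Step 32. [r3c9∈{3}] only 3 remains possible at r3c9 ⇒ r3c9=3.
Step 33. [r5c8∈{1}] nothing but 1 survives at r5c8 ⇒ r5c8=1.
Step 34. [r4c4∈{4}] only 4 remains possible at r4c4. So r4c4=4.
Step 35. [r2c7∈{1}] r2c7 has the single candidate 1, so r2c7=1.
Step 36. [r2c3∈{7}] r2c3's peers cover all but 7. So r2c3=7.
Step 37. [r6c9∈{8}] r6c9 has the single candidate 8, so r6c9=8.
Step 38. [r9c4∈{6}] nothing but 6 survives at r9c4. So r9c4=6.
Step 39. [r9c6∈{3}] only 3 remains possible at r9c6. So r9c6=3.
Step 40. [r3c2∈{4}] r3c2's peers cover all but 4, so r3c2=4.
Step 41. [r8c8∈{7}] r8c8 is down to just 7. So r8c8=7.
Step 42. [r9c7∈{5}] nothing but 5 survives at r9c7 ⇒ r9c7=5.
Step 43. [r2c1∈{9}] only 9 remains possible at r2c1, so r2c1=9.

Answer: 5 3 8 1 6 4 9 2 7 / 9 2 7 3 5 8 1 6 4 / 6 4 1 9 2 7 8 5 3 / 7 8 5 4 3 1 2 9 6 / 3 6 9 7 8 2 4 1 5 / 4 1 2 5 9 6 7 3 8 / 8 9 3 2 7 5 6 4 1 / 1 5 6 8 4 9 3 7 2 / 2 7 4 6 1 3 5 8 9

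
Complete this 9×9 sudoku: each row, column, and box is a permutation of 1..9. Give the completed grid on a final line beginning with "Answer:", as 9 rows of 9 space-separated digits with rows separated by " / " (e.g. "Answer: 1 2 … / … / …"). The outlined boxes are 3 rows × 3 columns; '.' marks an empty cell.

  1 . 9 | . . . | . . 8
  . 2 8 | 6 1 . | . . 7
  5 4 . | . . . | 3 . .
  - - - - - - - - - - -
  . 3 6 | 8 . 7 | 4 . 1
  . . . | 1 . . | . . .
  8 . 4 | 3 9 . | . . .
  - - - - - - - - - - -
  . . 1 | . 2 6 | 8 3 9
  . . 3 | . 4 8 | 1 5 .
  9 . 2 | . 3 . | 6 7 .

Step 1. [r5c3∈{5,7}] in col 3, 5 fits only at r5c3, so r5c3=5.
Step 2. [r1c4∈{2,4,5,7}] in col 4, 4 fits only at r1c4. So r1c4=4.
Step 3. [r3c4∈{2,7,9}] across col 4, 2 lands solely at r3c4 ⇒ r3c4=2.
Step 4. [r4c8∈{2,9}] across row 4, 9 lands solely at r4c8 ⇒ r4c8=9.
Step 5. [r6c9∈{2,5,6}] r6c9 is the only open cell in col 9 admitting 5, so r6c9=5.
Step 6. [r6c8∈{2,6}] across row 6, 6 lands solely at r6c8, so r6c8=6.
Step 7. [r9c4∈{5}] r9c4 is down to just 5 ⇒ r9c4=5.
Step 8. [r7c4∈{7}] nothing but 7 survives at r7c4 ⇒ r7c4=7.
Step 9. [r2c7∈{5,9}] in col 7, 9 fits only at r2c7, so r2c7=9.
Step 10. [r2c6∈{3,5}] 5 has one home in row 2: r2c6. So r2c6=5.
Step 11. [r3c3∈{7}] r3c3's peers cover all but 7 ⇒ r3c3=7.
Step 12. [r1c8∈{2}] r1c8's peers cover all but 2 ⇒ r1c8=2.
Step 13. [r6c6∈{2}] only 2 remains possible at r6c6. So r6c6=2.
Step 14. [r5c7∈{2,7}] in col 7, 2 fits only at r5c7, so r5c7=2.
Step 15. [r5c1∈{7}] r5c1's peers cover all but 7. So r5c1=7.
Step 16. [r8c2∈{6,7}] across row 8, 7 lands solely at r8c2, so r8c2=7.
Step 17. [r5c6∈{4}] nothing but 4 survives at r5c6. So r5c6=4.
Step 18. [r7c1∈{4}] only 4 remains possible at r7c1 ⇒ r7c1=4.
Step 19. [r3c6∈{9}] r3c6 is down to just 9, so r3c6=9.
Step 20. [r5c2∈{9}] r5c2's peers cover all but 9, so r5c2=9.
Step 21. [r6c2∈{1}] r6c2's peers cover all but 1, so r6c2=1.
Step 22. [r4c1∈{2}] r4c1 is down to just 2 ⇒ r4c1=2.
Step 23. [r3c9∈{6}] only 6 remains possible at r3c9 ⇒ r3c9=6.
Step 24. [r3c8∈{1}] r3c8's peers cover all but 1, so r3c8=1.
Step 25. [r4c5∈{5}] only 5 remains possible at r4c5. So r4c5=5.
Step 26. [r1c6∈{3}] r1c6 has the single candidate 3, so r1c6=3.
Step 27. [r9c6∈{1}] r9c6 is down to just 1 ⇒ r9c6=1.
Step 28. [r5c8∈{8}] only 8 remains possible at r5c8 ⇒ r5c8=8.
Step 29. [r6c7∈{7}] r6c7 has the single candidate 7, so r6c7=7.
Step 30. [r2c1∈{3}] nothing but 3 survives at r2c1, so r2c1=3.
Step 31. [r8c4∈{9}] r8c4 has the single candidate 9 ⇒ r8c4=9.
Step 32. [r9c2∈{8}] r9c2's peers cover all but 8. So r9c2=8.
Step 33. [r1c2∈{6}] r1c2's peers cover all but 6. So r1c2=6.
Step 34. [r5c9∈{3}] r5c9 has the single candidate 3 ⇒ r5c9=3.
Step 35. [r8c9∈{2}] r8c9's peers cover all but 2, so r8c9=2.
Step 36. [r9c9∈{4}] r9c9 is down to just 4. So r9c9=4.
Step 37. [r1c5∈{7}] r1c5's peers cover all but 7, so r1c5=7.
Step 38. [r7c2∈{5}] only 5 remains possible at r7c2, so r7c2=5.
Step 39. [r2c8∈{4}] r2c8's peers cover all but 4. So r2c8=4.
Step 40. [r3c5∈{8}] r3c5's peers cover all but 8, so r3c5=8.
Step 41. [r8c1∈{6}] r8c1's peers cover all but 6, so r8c1=6.
Step 42. [r1c7∈{5}] r1c7 has the single candidate 5. So r1c7=5.
Step 43. [r5c5∈{6}] nothing but 6 survives at r5c5. So r5c5=6.

Answer: 1 6 9 4 7 3 5 2 8 / 3 2 8 6 1 5 9 4 7 / 5 4 7 2 8 9 3 1 6 / 2 3 6 8 5 7 4 9 1 / 7 9 5 1 6 4 2 8 3 / 8 1 4 3 9 2 7 6 5 / 4 5 1 7 2 6 8 3 9 / 6 7 3 9 4 8 1 5 2 / 9 8 2 5 3 1 6 7 4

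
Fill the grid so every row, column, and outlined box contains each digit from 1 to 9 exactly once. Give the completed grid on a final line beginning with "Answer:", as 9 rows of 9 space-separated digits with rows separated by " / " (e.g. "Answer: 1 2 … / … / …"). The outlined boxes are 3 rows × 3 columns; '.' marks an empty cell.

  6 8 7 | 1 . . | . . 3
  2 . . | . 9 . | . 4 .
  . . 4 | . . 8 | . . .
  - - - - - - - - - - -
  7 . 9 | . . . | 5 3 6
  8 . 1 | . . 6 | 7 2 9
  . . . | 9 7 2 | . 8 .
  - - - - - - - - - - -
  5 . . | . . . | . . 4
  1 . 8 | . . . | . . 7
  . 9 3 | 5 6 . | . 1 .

Step 1. [r7c3∈{2,6}] in col 3, 2 fits only at r7c3, so r7c3=2.
Step 2. [r2c3∈{5}] r2c3 has the single candidate 5. So r2c3=5.
Step 3. [r3c9∈{1,2,5}] across col 9, 5 lands solely at r3c9, so r3c9=5.
Step 4. [r1c8∈{9}] r1c8's peers cover all but 9, so r1c8=9.
Step 5. [r7c8∈{6}] only 6 remains possible at r7c8 ⇒ r7c8=6.
Step 6. [r6c2∈{3,4,5,6}] in row 6, 5 fits only at r6c2 ⇒ r6c2=5.
Step 7. [r9c6∈{4,7}] in row 9, 7 fits only at r9c6 ⇒ r9c6=7.
Step 8. [r2c6∈{3}] nothing but 3 survives at r2c6, so r2c6=3.
Step 9. [r1c7∈{2}] r1c7's peers cover all but 2 ⇒ r1c7=2.
Step 10. [r2c2∈{1}] nothing but 1 survives at r2c2 ⇒ r2c2=1.
Step 11. [r6c1∈{3,4}] across row 6, 3 lands solely at r6c1, so r6c1=3.
Step 12. [r5c2∈{4}] r5c2's peers cover all but 4, so r5c2=4.
Step 13. [r5c4∈{3}] nothing but 3 survives at r5c4 ⇒ r5c4=3.
Step 14. [r7c4∈{8}] nothing but 8 survives at r7c4 ⇒ r7c4=8.
Step 15. [r4c4∈{4}] r4c4 has the single candidate 4. So r4c4=4.
Step 16. [r2c9∈{8}] r2c9 is down to just 8 ⇒ r2c9=8.
Step 17. [r1c6∈{4,5}] 5 has one home in col 6: r1c6, so r1c6=5.
Step 18. [r4c6∈{1}] nothing but 1 survives at r4c6. So r4c6=1.
Step 19. [r8c4∈{2}] r8c4's peers cover all but 2 ⇒ r8c4=2.
Step 20. [r8c6∈{4,9}] col 6 places 4 nowhere but r8c6. So r8c6=4.
Step 21. [r8c5∈{3}] r8c5 has the single candidate 3, so r8c5=3.
Step 22. [r2c4∈{6,7}] across row 2, 7 lands solely at r2c4, so r2c4=7.
Step 23. [r3c7∈{1,6}] in row 3, 1 fits only at r3c7. So r3c7=1.
Step 24. [r7c6∈{9}] r7c6 is down to just 9, so r7c6=9.
Step 25. [r8c2∈{6}] only 6 remains possible at r8c2 ⇒ r8c2=6.
Step 26. [r2c7∈{6}] r2c7 has the single candidate 6. So r2c7=6.
Step 27. [r9c9∈{2}] only 2 remains possible at r9c9, so r9c9=2.
Step 28. [r3c5∈{2}] r3c5 is down to just 2 ⇒ r3c5=2.
Step 29. [r3c8∈{7}] r3c8's peers cover all but 7. So r3c8=7.
Step 30. [r3c4∈{6}] r3c4 has the single candidate 6, so r3c4=6.
Step 31. [r6c9∈{1}] r6c9 has the single candidate 1. So r6c9=1.
Step 32. [r8c7∈{9}] only 9 remains possible at r8c7, so r8c7=9.
Step 33. [r9c1∈{4}] nothing but 4 survives at r9c1. So r9c1=4.
Step 34. [r6c7∈{4}] r6c7's peers cover all but 4. So r6c7=4.
Step 35. [r1c5∈{4}] r1c5 is down to just 4, so r1c5=4.
Step 36. [r6c3∈{6}] r6c3 has the single candidate 6, so r6c3=6.
Step 37. [r4c5∈{8}] only 8 remains possible at r4c5. So r4c5=8.
Step 38. [r8c8∈{5}] only 5 remains possible at r8c8, so r8c8=5.
Step 39. [r7c2∈{7}] r7c2 is down to just 7 ⇒ r7c2=7.
Step 40. [r4c2∈{2}] only 2 remains possible at r4c2 ⇒ r4c2=2.
Step 41. [r5c5∈{5}] r5c5's peers cover all but 5, so r5c5=5.
Step 42. [r3c2∈{3}] r3c2 is down to just 3. So r3c2=3.
Step 43. [r7c5∈{1}] r7c5 is down to just 1 ⇒ r7c5=1.
Step 44. [r9c7∈{8}] r9c7 has the single candidate 8, so r9c7=8.
Step 45. [r7c7∈{3}] nothing but 3 survives at r7c7, so r7c7=3.
Step 46. [r3c1∈{9}] nothing but 9 survives at r3c1 ⇒ r3c1=9.

Answer: 6 8 7 1 4 5 2 9 3 / 2 1 5 7 9 3 6 4 8 / 9 3 4 6 2 8 1 7 5 / 7 2 9 4 8 1 5 3 6 / 8 4 1 3 5 6 7 2 9 / 3 5 6 9 7 2 4 8 1 / 5 7 2 8 1 9 3 6 4 / 1 6 8 2 3 4 9 5 7 / 4 9 3 5 6 7 8 1 2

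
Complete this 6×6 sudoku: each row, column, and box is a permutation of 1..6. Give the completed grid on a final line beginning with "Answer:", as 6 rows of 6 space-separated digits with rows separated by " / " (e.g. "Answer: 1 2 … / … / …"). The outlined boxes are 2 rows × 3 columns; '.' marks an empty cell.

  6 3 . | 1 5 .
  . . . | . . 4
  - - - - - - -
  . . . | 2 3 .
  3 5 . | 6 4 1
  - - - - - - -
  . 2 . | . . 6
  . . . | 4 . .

Step 1. [r2c1∈{1,2,5}] r2c1 is the only open cell in col 1 admitting 2. So r2c1=2.
Step 2. [r3c2∈{1,4,6}] col 2 places 4 nowhere but r3c2 ⇒ r3c2=4.
Step 3. [r5c4∈{3,5}] col 4 places 5 nowhere but r5c4 ⇒ r5c4=5.
Step 4. [r5c5∈{1}] r5c5 has the single candidate 1. So r5c5=1.
Step 5. [r5c3∈{3,4}] r5c3 is the only open cell in row 5 admitting 3 ⇒ r5c3=3.
Step 6. [r6c2∈{1,6}] in col 2, 6 fits only at r6c2, so r6c2=6.
Step 7. [r3c1∈{1}] r3c1's peers cover all but 1, so r3c1=1.
Step 8. [r2c3∈{1,5}] r2c3 is the only open cell in row 2 admitting 5 ⇒ r2c3=5.
Step 9. [r6c5∈{2}] r6c5's peers cover all but 2, so r6c5=2.
Step 10. [r1c3∈{4}] r1c3 is down to just 4. So r1c3=4.
Step 11. [r2c5∈{6}] only 6 remains possible at r2c5. So r2c5=6.
Step 12. [r1c6∈{2}] r1c6 is down to just 2. So r1c6=2.
Step 13. [r4c3∈{2}] r4c3 has the single candidate 2, so r4c3=2.
Step 14. [r6c3∈{1}] r6c3 is down to just 1, so r6c3=1.
Step 15. [r3c3∈{6}] r3c3 is down to just 6. So r3c3=6.
Step 16. [r6c1∈{5}] r6c1 has the single candidate 5. So r6c1=5.
Step 17. [r2c2∈{1}] r2c2 is down to just 1 ⇒ r2c2=1.
Step 18. [r6c6∈{3}] r6c6 is down to just 3. So r6c6=3.
Step 19. [r2c4∈{3}] only 3 remains possible at r2c4. So r2c4=3.
Step 20. [r5c1∈{4}] only 4 remains possible at r5c1. So r5c1=4.
Step 21. [r3c6∈{5}] only 5 remains possible at r3c6. So r3c6=5.

Answer: 6 3 4 1 5 2 / 2 1 5 3 6 4 / 1 4 6 2 3 5 / 3 5 2 6 4 1 / 4 2 3 5 1 6 / 5 6 1 4 2 3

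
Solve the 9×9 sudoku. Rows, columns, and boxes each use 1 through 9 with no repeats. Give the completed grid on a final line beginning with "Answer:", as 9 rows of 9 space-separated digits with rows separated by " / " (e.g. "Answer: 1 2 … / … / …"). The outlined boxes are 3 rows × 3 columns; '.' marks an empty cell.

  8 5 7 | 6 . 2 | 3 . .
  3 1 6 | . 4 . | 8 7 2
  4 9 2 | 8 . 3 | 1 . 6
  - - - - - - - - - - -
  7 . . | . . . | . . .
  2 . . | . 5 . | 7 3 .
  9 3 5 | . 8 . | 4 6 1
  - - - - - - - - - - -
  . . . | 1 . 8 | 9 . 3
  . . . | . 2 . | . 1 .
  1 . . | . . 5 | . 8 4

Step 1. [r7c3∈{4}] only 4 remains possible at r7c3. So r7c3=4.
Step 2. [r2c6∈{9}] r2c6 has the single candidate 9. So r2c6=9.
Step 3. [r8c9∈{5,7}] across col 9, 7 lands solely at r8c9 ⇒ r8c9=7.
Step 4. [r4c9∈{5,8,9}] in col 9, 5 fits only at r4c9. So r4c9=5.
Step 5. [r5c9∈{8,9}] r5c9 is the only open cell in col 9 admitting 8 ⇒ r5c9=8.
Step 6. [r5c4∈{4,9}] 9 has one home in row 5: r5c4, so r5c4=9.
Step 7. [r9c5∈{3,6,7,9}] r9c5 is the only open cell in col 5 admitting 9, so r9c5=9.
Step 8. [r4c5∈{1,3,6}] 3 has one home in col 5: r4c5, so r4c5=3.
Step 9. [r7c5∈{6,7}] 6 has one home in col 5: r7c5 ⇒ r7c5=6.
Step 10. [r8c1∈{5,6}] in col 1, 6 fits only at r8c1, so r8c1=6.
Step 11. [r4c7∈{2}] r4c7's peers cover all but 2 ⇒ r4c7=2.
Step 12. [r4c4∈{4}] r4c4 has the single candidate 4. So r4c4=4.
Step 13. [r9c4∈{3,7}] box 8 places 7 nowhere but r9c4 ⇒ r9c4=7.
Step 14. [r8c2∈{8}] nothing but 8 survives at r8c2. So r8c2=8.
Step 15. [r4c2∈{6}] only 6 remains possible at r4c2, so r4c2=6.
Step 16. [r7c8∈{2,5}] col 8 places 2 nowhere but r7c8 ⇒ r7c8=2.
Step 17. [r5c3∈{1}] r5c3 has the single candidate 1, so r5c3=1.
Step 18. [r4c8∈{9}] nothing but 9 survives at r4c8. So r4c8=9.
Step 19. [r8c4∈{3}] r8c4 has the single candidate 3. So r8c4=3.
Step 20. [r4c6∈{1}] only 1 remains possible at r4c6. So r4c6=1.
Step 21. [r6c6∈{7}] r6c6 is down to just 7 ⇒ r6c6=7.
Step 22. [r8c3∈{9}] r8c3 has the single candidate 9. So r8c3=9.
Step 23. [r9c2∈{2}] r9c2's peers cover all but 2 ⇒ r9c2=2.
Step 24. [r1c9∈{9}] r1c9 has the single candidate 9 ⇒ r1c9=9.
Step 25. [r5c6∈{6}] r5c6 is down to just 6 ⇒ r5c6=6.
Step 26. [r8c6∈{4}] r8c6 has the single candidate 4, so r8c6=4.
Step 27. [r7c1∈{5}] only 5 remains possible at r7c1, so r7c1=5.
Step 28. [r9c3∈{3}] r9c3 has the single candidate 3, so r9c3=3.
Step 29. [r8c7∈{5}] r8c7 has the single candidate 5, so r8c7=5.
Step 30. [r4c3∈{8}] nothing but 8 survives at r4c3 ⇒ r4c3=8.
Step 31. [r5c2∈{4}] r5c2's peers cover all but 4. So r5c2=4.
Step 32. [r1c5∈{1}] only 1 remains possible at r1c5, so r1c5=1.
Step 33. [r9c7∈{6}] r9c7 is down to just 6 ⇒ r9c7=6.
Step 34. [r7c2∈{7}] r7c2 has the single candidate 7, so r7c2=7.
Step 35. [r3c8∈{5}] r3c8's peers cover all but 5 ⇒ r3c8=5.
Step 36. [r6c4∈{2}] nothing but 2 survives at r6c4. So r6c4=2.
Step 37. [r3c5∈{7}] r3c5's peers cover all but 7, so r3c5=7.
Step 38. [r2c4∈{5}] nothing but 5 survives at r2c4, so r2c4=5.
Step 39. [r1c8∈{4}] r1c8 has the single candidate 4 ⇒ r1c8=4.

Answer: 8 5 7 6 1 2 3 4 9 / 3 1 6 5 4 9 8 7 2 / 4 9 2 8 7 3 1 5 6 / 7 6 8 4 3 1 2 9 5 / 2 4 1 9 5 6 7 3 8 / 9 3 5 2 8 7 4 6 1 / 5 7 4 1 6 8 9 2 3 / 6 8 9 3 2 4 5 1 7 / 1 2 3 7 9 5 6 8 4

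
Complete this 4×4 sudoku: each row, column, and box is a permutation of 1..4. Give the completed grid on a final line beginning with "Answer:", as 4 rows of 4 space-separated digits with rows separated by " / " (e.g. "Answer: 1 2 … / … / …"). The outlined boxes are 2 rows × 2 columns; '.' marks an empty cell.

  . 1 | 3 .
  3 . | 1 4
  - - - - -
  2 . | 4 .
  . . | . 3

Step 1. [r4c1∈{1,4}] row 4 places 1 nowhere but r4c1, so r4c1=1.
Step 2. [r4c2∈{4}] r4c2 has the single candidate 4 ⇒ r4c2=4.
Step 3. [r2c2∈{2}] r2c2's peers cover all but 2, so r2c2=2.
Step 4. [r1c1∈{4}] only 4 remains possible at r1c1 ⇒ r1c1=4.
Step 5. [r1c4∈{2}] r1c4 has the single candidate 2. So r1c4=2.
Step 6. [r4c3∈{2}] nothing but 2 survives at r4c3 ⇒ r4c3=2.
Step 7. [r3c4∈{1}] r3c4's peers cover all but 1, so r3c4=1.
Step 8. [r3c2∈{3}] only 3 remains possible at r3c2 ⇒ r3c2=3.

Answer: 4 1 3 2 / 3 2 1 4 / 2 3 4 1 / 1 4 2 3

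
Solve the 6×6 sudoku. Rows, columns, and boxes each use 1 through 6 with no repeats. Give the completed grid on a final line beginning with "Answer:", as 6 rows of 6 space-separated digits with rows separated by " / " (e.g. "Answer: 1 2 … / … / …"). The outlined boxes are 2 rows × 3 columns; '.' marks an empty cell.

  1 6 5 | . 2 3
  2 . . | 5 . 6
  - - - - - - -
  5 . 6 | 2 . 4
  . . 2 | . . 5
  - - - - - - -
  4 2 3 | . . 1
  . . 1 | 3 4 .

Step 1. [r4c4∈{1,6}] across col 4, 1 lands solely at r4c4 ⇒ r4c4=1.
Step 2. [r4c1∈{3}] r4c1's peers cover all but 3 ⇒ r4c1=3.
Step 3. [r5c4∈{6}] r5c4 has the single candidate 6 ⇒ r5c4=6.
Step 4. [r4c2∈{4}] r4c2 is down to just 4 ⇒ r4c2=4.
Step 5. [r3c2∈{1}] only 1 remains possible at r3c2. So r3c2=1.
Step 6. [r2c3∈{4}] r2c3 is down to just 4. So r2c3=4.
Step 7. [r2c2∈{3}] nothing but 3 survives at r2c2. So r2c2=3.
Step 8. [r3c5∈{3}] r3c5 is down to just 3. So r3c5=3.
Step 9. [r5c5∈{5}] r5c5 is down to just 5, so r5c5=5.
Step 10. [r6c6∈{2}] only 2 remains possible at r6c6 ⇒ r6c6=2.
Step 11. [r2c5∈{1}] only 1 remains possible at r2c5, so r2c5=1.
Step 12. [r1c4∈{4}] r1c4 has the single candidate 4. So r1c4=4.
Step 13. [r6c2∈{5}] r6c2 has the single candidate 5, so r6c2=5.
Step 14. [r4c5∈{6}] nothing but 6 survives at r4c5 ⇒ r4c5=6.
Step 15. [r6c1∈{6}] nothing but 6 survives at r6c1, so r6c1=6.

Answer: 1 6 5 4 2 3 / 2 3 4 5 1 6 / 5 1 6 2 3 4 / 3 4 2 1 6 5 / 4 2 3 6 5 1 / 6 5 1 3 4 2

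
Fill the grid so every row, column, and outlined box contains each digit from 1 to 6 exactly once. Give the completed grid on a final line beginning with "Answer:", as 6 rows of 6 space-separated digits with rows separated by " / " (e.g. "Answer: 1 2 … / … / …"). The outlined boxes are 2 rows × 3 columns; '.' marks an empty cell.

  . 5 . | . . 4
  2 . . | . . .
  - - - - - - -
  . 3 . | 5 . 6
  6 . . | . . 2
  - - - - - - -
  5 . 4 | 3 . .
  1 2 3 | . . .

Step 1. [r4c5∈{1,3,4}] row 4 places 3 nowhere but r4c5 ⇒ r4c5=3.
Step 2. [r2c2∈{1,4,6}] in row 2, 4 fits only at r2c2 ⇒ r2c2=4.
Step 3. [r5c5∈{1,2,6}] across row 5, 2 lands solely at r5c5, so r5c5=2.
Step 4. [r4c4∈{1,4}] in row 4, 4 fits only at r4c4, so r4c4=4.
Step 5. [r6c4∈{6}] nothing but 6 survives at r6c4, so r6c4=6.
Step 6. [r2c4∈{1}] nothing but 1 survives at r2c4. So r2c4=1.
Step 7. [r1c3∈{1,6}] across row 1, 1 lands solely at r1c3 ⇒ r1c3=1.
Step 8. [r6c6∈{5}] only 5 remains possible at r6c6. So r6c6=5.
Step 9. [r2c5∈{5,6}] in row 2, 5 fits only at r2c5 ⇒ r2c5=5.
Step 10. [r5c2∈{6}] only 6 remains possible at r5c2. So r5c2=6.
Step 11. [r6c5∈{4}] only 4 remains possible at r6c5 ⇒ r6c5=4.
Step 12. [r1c1∈{3}] r1c1 has the single candidate 3. So r1c1=3.
Step 13. [r2c6∈{3}] only 3 remains possible at r2c6, so r2c6=3.
Step 14. [r1c4∈{2}] r1c4's peers cover all but 2, so r1c4=2.
Step 15. [r3c3∈{2}] r3c3 is down to just 2, so r3c3=2.
Step 16. [r3c5∈{1}] nothing but 1 survives at r3c5. So r3c5=1.
Step 17. [r4c3∈{5}] r4c3's peers cover all but 5, so r4c3=5.
Step 18. [r3c1∈{4}] r3c1's peers cover all but 4. So r3c1=4.
Step 19. [r4c2∈{1}] r4c2 is down to just 1. So r4c2=1.
Step 20. [r2c3∈{6}] r2c3 is down to just 6 ⇒ r2c3=6.
Step 21. [r5c6∈{1}] r5c6 is down to just 1 ⇒ r5c6=1.
Step 22. [r1c5∈{6}] nothing but 6 survives at r1c5. So r1c5=6.

Answer: 3 5 1 2 6 4 / 2 4 6 1 5 3 / 4 3 2 5 1 6 / 6 1 5 4 3 2 / 5 6 4 3 2 1 / 1 2 3 6 4 5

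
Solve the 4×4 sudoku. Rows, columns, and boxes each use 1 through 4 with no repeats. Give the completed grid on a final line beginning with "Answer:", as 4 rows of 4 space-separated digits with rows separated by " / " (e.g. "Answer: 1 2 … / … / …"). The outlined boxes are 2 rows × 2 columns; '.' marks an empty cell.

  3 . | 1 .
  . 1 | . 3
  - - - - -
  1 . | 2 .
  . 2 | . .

Step 1. [r3c4∈{4}] r3c4's peers cover all but 4 ⇒ r3c4=4.
Step 2. [r2c3∈{4}] r2c3 is down to just 4, so r2c3=4.
Step 3. [r1c2∈{4}] nothing but 4 survives at r1c2, so r1c2=4.
Step 4. [r3c2∈{3}] only 3 remains possible at r3c2, so r3c2=3.
Step 5. [r1c4∈{2}] nothing but 2 survives at r1c4. So r1c4=2.
Step 6. [r4c1∈{4}] r4c1's peers cover all but 4. So r4c1=4.
Step 7. [r4c3∈{3}] r4c3 has the single candidate 3, so r4c3=3.
Step 8. [r4c4∈{1}] r4c4's peers cover all but 1, so r4c4=1.
Step 9. [r2c1∈{2}] r2c1 is down to just 2, so r2c1=2.

Answer: 3 4 1 2 / 2 1 4 3 / 1 3 2 4 / 4 2 3 1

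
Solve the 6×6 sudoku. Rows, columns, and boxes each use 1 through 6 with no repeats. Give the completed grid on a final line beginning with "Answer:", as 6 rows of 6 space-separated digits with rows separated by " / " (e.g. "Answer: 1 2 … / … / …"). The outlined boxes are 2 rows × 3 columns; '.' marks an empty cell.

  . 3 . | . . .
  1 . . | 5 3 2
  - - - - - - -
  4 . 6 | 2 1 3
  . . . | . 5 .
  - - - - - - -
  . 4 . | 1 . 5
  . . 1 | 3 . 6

Step 1. [r1c3∈{2,4,5}] col 3 places 5 nowhere but r1c3 ⇒ r1c3=5.
Step 2. [r1c1∈{2,6}] row 1 places 2 nowhere but r1c1. So r1c1=2.
Step 3. [r4c6∈{4}] r4c6 has the single candidate 4 ⇒ r4c6=4.
Step 4. [r1c4∈{4,6}] r1c4 is the only open cell in col 4 admitting 4 ⇒ r1c4=4.
Step 5. [r4c1∈{3}] nothing but 3 survives at r4c1, so r4c1=3.
Step 6. [r5c5∈{2}] nothing but 2 survives at r5c5, so r5c5=2.
Step 7. [r6c2∈{2,5}] across row 6, 2 lands solely at r6c2. So r6c2=2.
Step 8. [r3c2∈{5}] nothing but 5 survives at r3c2, so r3c2=5.
Step 9. [r4c2∈{1}] r4c2 is down to just 1. So r4c2=1.
Step 10. [r2c2∈{6}] r2c2 has the single candidate 6 ⇒ r2c2=6.
Step 11. [r5c3∈{3}] r5c3's peers cover all but 3, so r5c3=3.
Step 12. [r1c6∈{1}] nothing but 1 survives at r1c6, so r1c6=1.
Step 13. [r4c4∈{6}] only 6 remains possible at r4c4 ⇒ r4c4=6.
Step 14. [r5c1∈{6}] r5c1 is down to just 6. So r5c1=6.
Step 15. [r1c5∈{6}] r1c5 is down to just 6, so r1c5=6.
Step 16. [r6c1∈{5}] only 5 remains possible at r6c1 ⇒ r6c1=5.
Step 17. [r2c3∈{4}] nothing but 4 survives at r2c3 ⇒ r2c3=4.
Step 18. [r4c3∈{2}] only 2 remains possible at r4c3, so r4c3=2.
Step 19. [r6c5∈{4}] r6c5's peers cover all but 4 ⇒ r6c5=4.

Answer: 2 3 5 4 6 1 / 1 6 4 5 3 2 / 4 5 6 2 1 3 / 3 1 2 6 5 4 / 6 4 3 1 2 5 / 5 2 1 3 4 6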